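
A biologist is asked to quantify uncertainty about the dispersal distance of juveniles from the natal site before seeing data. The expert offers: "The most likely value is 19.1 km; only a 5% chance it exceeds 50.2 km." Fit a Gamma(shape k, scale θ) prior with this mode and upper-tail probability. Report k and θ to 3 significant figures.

Gamma(k,θ) with k>1 has mode (k−1)θ, so θ = 19.1/(k−1).
Need P(X < 50.2) = 0.95 with θ tied to k this way. Start at k = 2, θ = 19.1: P(X<50.2) ≈ 0.738.
Too low — raise k to concentrate. Iterating converges to k ≈ 3.89.
Then θ = 19.1/(3.89−1) ≈ 6.61.

k ≈ 3.89, θ ≈ 6.61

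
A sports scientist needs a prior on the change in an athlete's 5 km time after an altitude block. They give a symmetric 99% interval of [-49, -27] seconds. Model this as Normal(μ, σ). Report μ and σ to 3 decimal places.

μ = -38.000, σ = 4.270

A symmetric 99% interval runs μ ± z·σ with z = 2.576.
Half-width = 11, so σ = 11/2.576 = 4.270.
μ is the interval midpoint, -38.000.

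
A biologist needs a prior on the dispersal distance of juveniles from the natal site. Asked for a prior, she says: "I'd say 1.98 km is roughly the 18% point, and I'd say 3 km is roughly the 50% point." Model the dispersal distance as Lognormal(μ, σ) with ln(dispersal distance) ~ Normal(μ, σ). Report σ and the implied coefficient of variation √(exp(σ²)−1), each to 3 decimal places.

σ ≈ 0.454, CV ≈ 0.478

If T ~ Lognormal(μ,σ) then ln T ~ Normal(μ,σ), so the p-quantile of ln T is μ + z_p·σ.
ln(1.98) = 0.6831 and ln(3) = 1.099; z_{0.18} = -0.9154, z_{0.5} = 0.
σ = (1.099 − 0.6831)/(0 − (-0.9154)) = 0.454.
μ = 0.6831 − (-0.9154)·0.454 = 1.099.
CV = √(exp(σ²)−1) = √(exp(0.2061)−1) = 0.478.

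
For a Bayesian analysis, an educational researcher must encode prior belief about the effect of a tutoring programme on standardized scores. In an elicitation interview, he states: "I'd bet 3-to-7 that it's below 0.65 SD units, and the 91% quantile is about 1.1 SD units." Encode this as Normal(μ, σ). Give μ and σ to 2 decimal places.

For Normal(μ,σ), the p-quantile is μ + z_p·σ. Here z_{0.3} = -0.5244, z_{0.91} = 1.341.
So 0.65 = μ − 0.5244σ and 1.1 = μ + 1.341σ.
Subtracting: σ = (1.1 − 0.65)/(1.341 − (-0.5244)) = 0.24.
Then μ = 0.65 − (-0.5244)·0.24 = 0.78.

μ = 0.78, σ = 0.24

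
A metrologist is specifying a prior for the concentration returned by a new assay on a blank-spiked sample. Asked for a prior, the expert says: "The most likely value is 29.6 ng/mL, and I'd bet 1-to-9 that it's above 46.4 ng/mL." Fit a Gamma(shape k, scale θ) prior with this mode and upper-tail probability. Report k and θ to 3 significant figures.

k ≈ 10.3, θ ≈ 3.19

Gamma(k,θ) with k>1 has mode (k−1)θ, so θ = 29.6/(k−1).
Need P(X < 46.4) = 0.9 with θ tied to k this way. Start at k = 2, θ = 29.6: P(X<46.4) ≈ 0.465.
Too low — raise k to concentrate. Iterating converges to k ≈ 10.3.
Then θ = 29.6/(10.3−1) ≈ 3.19.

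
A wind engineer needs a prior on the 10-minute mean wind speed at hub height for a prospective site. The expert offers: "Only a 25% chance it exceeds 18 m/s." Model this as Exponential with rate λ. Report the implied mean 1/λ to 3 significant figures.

mean ≈ 13 m/s

P(T > 18.0) = e^(−λ·18.0) = 0.25, so λ = −ln(0.25)/18.0 = 0.077.
Mean = 1/λ = 13 m/s.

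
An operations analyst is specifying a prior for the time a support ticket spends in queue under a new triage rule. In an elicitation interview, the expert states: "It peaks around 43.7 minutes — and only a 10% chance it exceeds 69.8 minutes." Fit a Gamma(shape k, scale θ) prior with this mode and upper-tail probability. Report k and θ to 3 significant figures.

Gamma(k,θ) with k>1 has mode (k−1)θ, so θ = 43.7/(k−1).
Need P(X < 69.8) = 0.9 with θ tied to k this way. Start at k = 2, θ = 43.7: P(X<69.8) ≈ 0.474.
Too low — raise k to concentrate. Iterating converges to k ≈ 9.57.
Then θ = 43.7/(9.57−1) ≈ 5.1.

k ≈ 9.57, θ ≈ 5.1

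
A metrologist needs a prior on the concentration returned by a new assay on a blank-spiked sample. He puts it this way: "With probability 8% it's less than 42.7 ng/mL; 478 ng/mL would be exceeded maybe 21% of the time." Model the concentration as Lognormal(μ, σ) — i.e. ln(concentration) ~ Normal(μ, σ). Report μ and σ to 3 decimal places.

If T ~ Lognormal(μ,σ) then ln T ~ Normal(μ,σ), so the p-quantile of ln T is μ + z_p·σ.
ln(42.7) = 3.754 and ln(478) = 6.17; z_{0.08} = -1.405, z_{0.79} = 0.8064.
σ = (6.17 − 3.754)/(0.8064 − (-1.405)) = 1.092.
μ = 3.754 − (-1.405)·1.092 = 5.289.

μ ≈ 5.289, σ ≈ 1.092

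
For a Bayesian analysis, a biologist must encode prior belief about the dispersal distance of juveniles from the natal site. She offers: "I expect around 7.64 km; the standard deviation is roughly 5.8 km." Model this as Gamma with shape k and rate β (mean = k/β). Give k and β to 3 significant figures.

k ≈ 1.74, β ≈ 0.227

For Gamma(k, rate β): mean = k/β, variance = k/β², so CV = 1/√k.
CV = SD/mean = 5.8/7.64 = 0.7592, hence k = 1/CV² = 1.74.
Then β = k/mean = 1.74/7.64 = 0.227.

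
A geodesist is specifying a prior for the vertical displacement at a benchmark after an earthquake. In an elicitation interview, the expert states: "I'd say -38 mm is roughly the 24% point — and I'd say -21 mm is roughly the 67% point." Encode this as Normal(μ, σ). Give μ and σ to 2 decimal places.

μ = -27.52, σ = 14.83

For Normal(μ,σ), the p-quantile is μ + z_p·σ. Here z_{0.24} = -0.7063, z_{0.67} = 0.4399.
So -38 = μ − 0.7063σ and -21 = μ + 0.4399σ.
Subtracting: σ = (-21 − -38)/(0.4399 − (-0.7063)) = 14.83.
Then μ = -38 − (-0.7063)·14.83 = -27.52.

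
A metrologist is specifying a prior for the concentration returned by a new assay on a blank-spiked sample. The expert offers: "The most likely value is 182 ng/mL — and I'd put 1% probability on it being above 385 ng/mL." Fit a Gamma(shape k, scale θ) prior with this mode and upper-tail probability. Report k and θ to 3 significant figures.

Gamma(k,θ) with k>1 has mode (k−1)θ, so θ = 182/(k−1).
Need P(X < 385) = 0.99 with θ tied to k this way. Start at k = 2, θ = 182: P(X<385) ≈ 0.624.
Too low — raise k to concentrate. Iterating converges to k ≈ 9.66.
Then θ = 182/(9.66−1) ≈ 21.

k ≈ 9.66, θ ≈ 21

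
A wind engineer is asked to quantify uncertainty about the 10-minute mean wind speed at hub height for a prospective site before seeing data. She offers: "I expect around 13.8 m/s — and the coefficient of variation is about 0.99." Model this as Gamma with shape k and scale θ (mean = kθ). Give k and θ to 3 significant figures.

k ≈ 1.02, θ ≈ 13.5

For Gamma(k, scale θ): mean = kθ, variance = kθ², so CV = 1/√k.
CV = 0.99, hence k = 1/CV² = 1.02.
Then θ = mean/k = 13.8/1.02 = 13.5.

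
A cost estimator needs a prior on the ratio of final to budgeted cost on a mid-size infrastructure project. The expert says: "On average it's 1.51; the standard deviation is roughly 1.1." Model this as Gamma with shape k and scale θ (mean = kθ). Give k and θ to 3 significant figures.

k ≈ 1.88, θ ≈ 0.801

For Gamma(k, scale θ): mean = kθ, variance = kθ², so CV = 1/√k.
CV = SD/mean = 1.1/1.51 = 0.7285, hence k = 1/CV² = 1.88.
Then θ = mean/k = 1.51/1.88 = 0.801.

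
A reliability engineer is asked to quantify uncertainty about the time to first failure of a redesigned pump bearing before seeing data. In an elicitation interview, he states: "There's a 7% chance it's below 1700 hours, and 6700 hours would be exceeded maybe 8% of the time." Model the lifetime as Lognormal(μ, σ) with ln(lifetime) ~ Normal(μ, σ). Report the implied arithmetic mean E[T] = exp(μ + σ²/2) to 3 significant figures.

If T ~ Lognormal(μ,σ) then ln T ~ Normal(μ,σ), so the p-quantile of ln T is μ + z_p·σ.
ln(1700) = 7.438 and ln(6700) = 8.81; z_{0.07} = -1.476, z_{0.92} = 1.405.
σ = (8.81 − 7.438)/(1.405 − (-1.476)) = 0.476.
μ = 7.438 − (-1.476)·0.476 = 8.141.
E[T] = exp(μ + σ²/2) = exp(8.141 + 0.1133) = 3840 hours.

E[T] ≈ 3840 hours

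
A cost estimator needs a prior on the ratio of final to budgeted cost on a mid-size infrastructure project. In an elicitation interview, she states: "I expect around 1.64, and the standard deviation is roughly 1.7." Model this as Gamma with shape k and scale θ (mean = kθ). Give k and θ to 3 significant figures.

For Gamma(k, scale θ): mean = kθ, variance = kθ², so CV = 1/√k.
CV = SD/mean = 1.7/1.64 = 1.037, hence k = 1/CV² = 0.931.
Then θ = mean/k = 1.64/0.931 = 1.76.

k ≈ 0.931, θ ≈ 1.76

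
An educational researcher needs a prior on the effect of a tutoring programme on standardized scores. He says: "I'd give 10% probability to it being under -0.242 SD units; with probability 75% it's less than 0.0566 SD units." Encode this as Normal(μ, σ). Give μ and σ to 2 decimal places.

μ = -0.05, σ = 0.15

For Normal(μ,σ), the p-quantile is μ + z_p·σ. Here z_{0.1} = -1.282, z_{0.75} = 0.6745.
So -0.242 = μ − 1.282σ and 0.0566 = μ + 0.6745σ.
Subtracting: σ = (0.0566 − -0.242)/(0.6745 − (-1.282)) = 0.15.
Then μ = -0.242 − (-1.282)·0.15 = -0.05.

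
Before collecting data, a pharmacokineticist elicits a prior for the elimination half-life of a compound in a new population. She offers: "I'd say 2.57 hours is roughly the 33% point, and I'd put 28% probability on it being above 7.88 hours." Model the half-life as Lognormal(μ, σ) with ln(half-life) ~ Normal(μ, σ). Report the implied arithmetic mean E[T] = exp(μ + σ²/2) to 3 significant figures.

If T ~ Lognormal(μ,σ) then ln T ~ Normal(μ,σ), so the p-quantile of ln T is μ + z_p·σ.
ln(2.57) = 0.9439 and ln(7.88) = 2.064; z_{0.33} = -0.4399, z_{0.72} = 0.5828.
σ = (2.064 − 0.9439)/(0.5828 − (-0.4399)) = 1.095.
μ = 0.9439 − (-0.4399)·1.095 = 1.426.
E[T] = exp(μ + σ²/2) = exp(1.426 + 0.6001) = 7.58 hours.

E[T] ≈ 7.58 hours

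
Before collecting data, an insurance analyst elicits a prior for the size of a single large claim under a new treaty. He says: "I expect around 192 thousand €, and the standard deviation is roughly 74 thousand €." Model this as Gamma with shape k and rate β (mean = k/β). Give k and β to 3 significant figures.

k ≈ 6.73, β ≈ 0.0351

For Gamma(k, rate β): mean = k/β, variance = k/β², so CV = 1/√k.
CV = SD/mean = 74/192 = 0.3854, hence k = 1/CV² = 6.73.
Then β = k/mean = 6.73/192 = 0.0351.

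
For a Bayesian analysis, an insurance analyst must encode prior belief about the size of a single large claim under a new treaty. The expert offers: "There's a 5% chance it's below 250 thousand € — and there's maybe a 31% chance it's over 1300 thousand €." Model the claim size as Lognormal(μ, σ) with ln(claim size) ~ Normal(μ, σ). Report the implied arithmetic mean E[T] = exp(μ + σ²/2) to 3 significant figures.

E[T] ≈ 1190 thousand €

If T ~ Lognormal(μ,σ) then ln T ~ Normal(μ,σ), so the p-quantile of ln T is μ + z_p·σ.
ln(250) = 5.521 and ln(1300) = 7.17; z_{0.05} = -1.645, z_{0.69} = 0.4959.
σ = (7.17 − 5.521)/(0.4959 − (-1.645)) = 0.770.
μ = 5.521 − (-1.645)·0.770 = 6.788.
E[T] = exp(μ + σ²/2) = exp(6.788 + 0.2966) = 1190 thousand €.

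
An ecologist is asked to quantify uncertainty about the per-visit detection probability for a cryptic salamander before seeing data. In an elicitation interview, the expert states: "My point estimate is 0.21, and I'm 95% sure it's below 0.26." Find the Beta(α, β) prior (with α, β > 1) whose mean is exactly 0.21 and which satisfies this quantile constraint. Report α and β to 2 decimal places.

α ≈ 40.17, β ≈ 151.11

With mean 0.21 fixed, write α = 0.21s, β = 0.79s where s = α+β.
Need P(θ < 0.26) = 0.95 under Beta(0.21s, 0.79s). Normal approximation: (q−m)/√(m(1−m)/s) ≈ z_{0.95} = 1.64, so s ≈ 0.21·0.79·(1.64)²/(0.26−0.21)² = 179.5.
At s = 179.5: P(θ<0.26) ≈ 0.945. Adjusting to match 0.95 gives s ≈ 191.28.
So α = 0.21·191.28 ≈ 40.17, β = 0.79·191.28 ≈ 151.11.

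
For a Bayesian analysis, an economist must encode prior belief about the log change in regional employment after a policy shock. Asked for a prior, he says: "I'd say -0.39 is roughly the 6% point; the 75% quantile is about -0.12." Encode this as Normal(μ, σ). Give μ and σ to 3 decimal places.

μ = -0.202, σ = 0.121

The p-quantile of Normal(μ,σ) is μ + z_p·σ, with z_{0.06} = -1.555 and z_{0.75} = 0.6745.
Eliminate σ: μ = (z₂·x₁ − z₁·x₂)/(z₂ − z₁) = (0.6745·-0.39 − (-1.555)·-0.12)/2.229 = -0.202.
Then σ = (x₂ − x₁)/(z₂ − z₁) = (-0.12 − -0.39)/2.229 = 0.121.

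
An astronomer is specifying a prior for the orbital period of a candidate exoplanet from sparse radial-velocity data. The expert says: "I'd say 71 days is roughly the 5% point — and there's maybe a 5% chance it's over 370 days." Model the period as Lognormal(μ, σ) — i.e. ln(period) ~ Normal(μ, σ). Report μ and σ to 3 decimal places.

If T ~ Lognormal(μ,σ) then ln T ~ Normal(μ,σ), so the p-quantile of ln T is μ + z_p·σ.
ln(71) = 4.263 and ln(370) = 5.914; z_{0.05} = -1.645, z_{0.95} = 1.645.
σ = (5.914 − 4.263)/(1.645 − (-1.645)) = 0.502.
μ = 4.263 − (-1.645)·0.502 = 5.088.

μ ≈ 5.088, σ ≈ 0.502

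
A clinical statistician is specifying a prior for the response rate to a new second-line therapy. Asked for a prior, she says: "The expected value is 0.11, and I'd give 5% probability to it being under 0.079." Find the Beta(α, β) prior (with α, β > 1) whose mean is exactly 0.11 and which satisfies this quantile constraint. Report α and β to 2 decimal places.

With mean 0.11 fixed, write α = 0.11s, β = 0.89s where s = α+β.
Need P(θ < 0.079) = 0.05 under Beta(0.11s, 0.89s). Normal approximation: (q−m)/√(m(1−m)/s) ≈ z_{0.05} = -1.64, so s ≈ 0.11·0.89·(-1.64)²/(0.079−0.11)² = 275.6.
At s = 275.6: P(θ<0.079) ≈ 0.039. Adjusting to match 0.05 gives s ≈ 243.52.
So α = 0.11·243.52 ≈ 26.79, β = 0.89·243.52 ≈ 216.73.

α ≈ 26.79, β ≈ 216.73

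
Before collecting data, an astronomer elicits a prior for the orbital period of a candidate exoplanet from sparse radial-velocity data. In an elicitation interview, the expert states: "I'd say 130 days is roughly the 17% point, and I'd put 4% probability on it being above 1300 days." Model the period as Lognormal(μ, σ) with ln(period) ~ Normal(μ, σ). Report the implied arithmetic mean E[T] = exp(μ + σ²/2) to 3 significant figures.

If T ~ Lognormal(μ,σ) then ln T ~ Normal(μ,σ), so the p-quantile of ln T is μ + z_p·σ.
ln(130) = 4.868 and ln(1300) = 7.17; z_{0.17} = -0.9542, z_{0.96} = 1.751.
σ = (7.17 − 4.868)/(1.751 − (-0.9542)) = 0.851.
μ = 4.868 − (-0.9542)·0.851 = 5.680.
E[T] = exp(μ + σ²/2) = exp(5.680 + 0.3623) = 421 days.

E[T] ≈ 421 days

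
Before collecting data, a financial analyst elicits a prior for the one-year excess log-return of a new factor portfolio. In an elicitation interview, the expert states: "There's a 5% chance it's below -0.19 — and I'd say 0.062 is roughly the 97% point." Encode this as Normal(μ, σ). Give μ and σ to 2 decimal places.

μ = -0.07, σ = 0.07

The p-quantile of Normal(μ,σ) is μ + z_p·σ, with z_{0.05} = -1.645 and z_{0.97} = 1.881.
Eliminate σ: μ = (z₂·x₁ − z₁·x₂)/(z₂ − z₁) = (1.881·-0.19 − (-1.645)·0.062)/3.526 = -0.07.
Then σ = (x₂ − x₁)/(z₂ − z₁) = (0.062 − -0.19)/3.526 = 0.07.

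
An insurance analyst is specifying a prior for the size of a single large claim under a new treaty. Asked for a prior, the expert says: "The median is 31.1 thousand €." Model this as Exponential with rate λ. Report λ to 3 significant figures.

Exponential median = ln 2 / λ, so λ = ln 2 / 31.1 = 0.0223.

λ ≈ 0.0223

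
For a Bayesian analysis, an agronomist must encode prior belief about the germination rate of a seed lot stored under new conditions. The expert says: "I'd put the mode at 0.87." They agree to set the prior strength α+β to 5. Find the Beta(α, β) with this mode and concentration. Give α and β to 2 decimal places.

α = 3.61, β = 1.39

For α,β > 1 the Beta mode is (α−1)/(α+β−2). With α+β = 5, the mode is (α−1)/3.
Set (α−1)/3 = 0.87 → α = 1 + 0.87·3 = 3.61.
β = 5 − α = 1.39.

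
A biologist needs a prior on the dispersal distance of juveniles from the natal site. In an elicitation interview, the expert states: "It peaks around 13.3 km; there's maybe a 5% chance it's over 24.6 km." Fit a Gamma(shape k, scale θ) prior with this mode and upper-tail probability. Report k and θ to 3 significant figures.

Gamma(k,θ) with k>1 has mode (k−1)θ, so θ = 13.3/(k−1).
Need P(X < 24.6) = 0.95 with θ tied to k this way. Start at k = 2, θ = 13.3: P(X<24.6) ≈ 0.552.
Too low — raise k to concentrate. Iterating converges to k ≈ 8.36.
Then θ = 13.3/(8.36−1) ≈ 1.81.

k ≈ 8.36, θ ≈ 1.81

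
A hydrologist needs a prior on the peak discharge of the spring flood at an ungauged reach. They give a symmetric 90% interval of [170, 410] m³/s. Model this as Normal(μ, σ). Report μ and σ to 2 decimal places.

A symmetric 90% interval runs μ ± z·σ with z = 1.645.
Half-width = 120, so σ = 120/1.645 = 72.95.
μ is the interval midpoint, 290.00.

μ = 290.00, σ = 72.95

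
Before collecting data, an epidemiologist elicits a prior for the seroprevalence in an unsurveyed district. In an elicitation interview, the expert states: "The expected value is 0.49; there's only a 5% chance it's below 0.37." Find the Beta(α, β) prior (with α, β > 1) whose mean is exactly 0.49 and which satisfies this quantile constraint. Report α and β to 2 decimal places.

α ≈ 22.48, β ≈ 23.40

With mean 0.49 fixed, write α = 0.49s, β = 0.51s where s = α+β.
Need P(θ < 0.37) = 0.05 under Beta(0.49s, 0.51s). Normal approximation: (q−m)/√(m(1−m)/s) ≈ z_{0.05} = -1.64, so s ≈ 0.49·0.51·(-1.64)²/(0.37−0.49)² = 47.0.
At s = 47.0: P(θ<0.37) ≈ 0.048. Adjusting to match 0.05 gives s ≈ 45.89.
So α = 0.49·45.89 ≈ 22.48, β = 0.51·45.89 ≈ 23.40.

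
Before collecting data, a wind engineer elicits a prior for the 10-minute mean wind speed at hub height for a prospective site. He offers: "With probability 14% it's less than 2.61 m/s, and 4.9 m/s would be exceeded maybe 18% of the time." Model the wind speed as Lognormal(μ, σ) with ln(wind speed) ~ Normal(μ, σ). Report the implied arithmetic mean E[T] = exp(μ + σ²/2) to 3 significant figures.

If T ~ Lognormal(μ,σ) then ln T ~ Normal(μ,σ), so the p-quantile of ln T is μ + z_p·σ.
ln(2.61) = 0.9594 and ln(4.9) = 1.589; z_{0.14} = -1.08, z_{0.82} = 0.9154.
σ = (1.589 − 0.9594)/(0.9154 − (-1.08)) = 0.316.
μ = 0.9594 − (-1.08)·0.316 = 1.300.
E[T] = exp(μ + σ²/2) = exp(1.300 + 0.0498) = 3.86 m/s.

E[T] ≈ 3.86 m/s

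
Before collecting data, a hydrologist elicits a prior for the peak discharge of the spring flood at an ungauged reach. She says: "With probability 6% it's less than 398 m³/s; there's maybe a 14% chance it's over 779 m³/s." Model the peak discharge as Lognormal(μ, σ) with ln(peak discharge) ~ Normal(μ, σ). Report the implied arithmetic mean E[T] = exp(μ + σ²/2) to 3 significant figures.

If T ~ Lognormal(μ,σ) then ln T ~ Normal(μ,σ), so the p-quantile of ln T is μ + z_p·σ.
ln(398) = 5.986 and ln(779) = 6.658; z_{0.06} = -1.555, z_{0.86} = 1.08.
σ = (6.658 − 5.986)/(1.08 − (-1.555)) = 0.255.
μ = 5.986 − (-1.555)·0.255 = 6.383.
E[T] = exp(μ + σ²/2) = exp(6.383 + 0.0325) = 611 m³/s.

E[T] ≈ 611 m³/s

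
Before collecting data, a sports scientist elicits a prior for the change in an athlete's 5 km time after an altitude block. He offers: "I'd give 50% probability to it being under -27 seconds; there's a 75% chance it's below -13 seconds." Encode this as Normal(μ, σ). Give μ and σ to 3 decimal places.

μ = -27.000, σ = 20.756

The p-quantile of Normal(μ,σ) is μ + z_p·σ, with z_{0.5} = 0 and z_{0.75} = 0.6745.
Eliminate σ: μ = (z₂·x₁ − z₁·x₂)/(z₂ − z₁) = (0.6745·-27 − (0)·-13)/0.6745 = -27.000.
Then σ = (x₂ − x₁)/(z₂ − z₁) = (-13 − -27)/0.6745 = 20.756.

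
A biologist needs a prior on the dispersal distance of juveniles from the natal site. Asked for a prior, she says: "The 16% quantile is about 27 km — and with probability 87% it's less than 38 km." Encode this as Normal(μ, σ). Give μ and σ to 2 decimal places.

For Normal(μ,σ), the p-quantile is μ + z_p·σ. Here z_{0.16} = -0.9945, z_{0.87} = 1.126.
So 27 = μ − 0.9945σ and 38 = μ + 1.126σ.
Subtracting: σ = (38 − 27)/(1.126 − (-0.9945)) = 5.19.
Then μ = 27 − (-0.9945)·5.19 = 32.16.

μ = 32.16, σ = 5.19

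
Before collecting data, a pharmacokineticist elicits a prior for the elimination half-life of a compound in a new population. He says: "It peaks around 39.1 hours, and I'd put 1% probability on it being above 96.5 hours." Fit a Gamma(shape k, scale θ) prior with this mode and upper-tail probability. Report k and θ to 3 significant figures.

Gamma(k,θ) with k>1 has mode (k−1)θ, so θ = 39.1/(k−1).
Need P(X < 96.5) = 0.99 with θ tied to k this way. Start at k = 2, θ = 39.1: P(X<96.5) ≈ 0.706.
Too low — raise k to concentrate. Iterating converges to k ≈ 6.77.
Then θ = 39.1/(6.77−1) ≈ 6.78.

k ≈ 6.77, θ ≈ 6.78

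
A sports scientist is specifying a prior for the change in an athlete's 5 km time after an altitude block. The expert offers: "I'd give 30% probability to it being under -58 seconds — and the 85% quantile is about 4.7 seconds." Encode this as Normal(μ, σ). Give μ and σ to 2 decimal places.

μ = -36.93, σ = 40.17

For Normal(μ,σ), the p-quantile is μ + z_p·σ. Here z_{0.3} = -0.5244, z_{0.85} = 1.036.
So -58 = μ − 0.5244σ and 4.7 = μ + 1.036σ.
Subtracting: σ = (4.7 − -58)/(1.036 − (-0.5244)) = 40.17.
Then μ = -58 − (-0.5244)·40.17 = -36.93.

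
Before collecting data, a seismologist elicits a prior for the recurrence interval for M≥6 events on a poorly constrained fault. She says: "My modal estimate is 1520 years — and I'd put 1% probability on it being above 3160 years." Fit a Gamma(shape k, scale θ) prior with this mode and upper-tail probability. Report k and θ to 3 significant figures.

Gamma(k,θ) with k>1 has mode (k−1)θ, so θ = 1520/(k−1).
Need P(X < 3160) = 0.99 with θ tied to k this way. Start at k = 2, θ = 1520: P(X<3160) ≈ 0.615.
Too low — raise k to concentrate. Iterating converges to k ≈ 10.1.
Then θ = 1520/(10.1−1) ≈ 167.

k ≈ 10.1, θ ≈ 167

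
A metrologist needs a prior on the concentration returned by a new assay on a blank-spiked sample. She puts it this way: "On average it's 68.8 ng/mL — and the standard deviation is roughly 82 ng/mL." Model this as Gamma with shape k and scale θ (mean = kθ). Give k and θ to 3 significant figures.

k ≈ 0.704, θ ≈ 97.7

For Gamma(k, scale θ): mean = kθ, variance = kθ², so CV = 1/√k.
CV = SD/mean = 82/68.8 = 1.192, hence k = 1/CV² = 0.704.
Then θ = mean/k = 68.8/0.704 = 97.7.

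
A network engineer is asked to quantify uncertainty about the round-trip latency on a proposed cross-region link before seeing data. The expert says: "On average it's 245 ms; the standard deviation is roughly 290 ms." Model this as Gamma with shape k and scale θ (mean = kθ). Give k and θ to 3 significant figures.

For Gamma(k, scale θ): mean = kθ, variance = kθ², so CV = 1/√k.
CV = SD/mean = 290/245 = 1.184, hence k = 1/CV² = 0.714.
Then θ = mean/k = 245/0.714 = 343.

k ≈ 0.714, θ ≈ 343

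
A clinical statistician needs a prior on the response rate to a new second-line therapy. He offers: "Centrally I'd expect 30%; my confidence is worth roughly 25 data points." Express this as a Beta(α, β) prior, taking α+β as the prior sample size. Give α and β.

Under the effective-sample-size interpretation, Beta(α, β) has prior mean α/(α+β) and prior sample size α+β.
So α+β = 25 and α/(α+β) = 0.3, giving α = 0.3·25 = 7.5 and β = 25 − 7.5 = 17.5.

α = 7.5, β = 17.5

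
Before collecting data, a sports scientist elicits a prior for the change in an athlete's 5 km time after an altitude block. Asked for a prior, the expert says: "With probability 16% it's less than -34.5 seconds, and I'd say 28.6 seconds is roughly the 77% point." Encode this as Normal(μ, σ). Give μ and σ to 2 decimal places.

The p-quantile of Normal(μ,σ) is μ + z_p·σ, with z_{0.16} = -0.9945 and z_{0.77} = 0.7388.
Eliminate σ: μ = (z₂·x₁ − z₁·x₂)/(z₂ − z₁) = (0.7388·-34.5 − (-0.9945)·28.6)/1.733 = 1.70.
Then σ = (x₂ − x₁)/(z₂ − z₁) = (28.6 − -34.5)/1.733 = 36.40.

μ = 1.70, σ = 36.40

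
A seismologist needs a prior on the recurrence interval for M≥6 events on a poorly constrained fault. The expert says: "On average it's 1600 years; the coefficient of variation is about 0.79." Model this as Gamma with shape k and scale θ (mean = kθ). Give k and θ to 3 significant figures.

For Gamma(k, scale θ): mean = kθ, variance = kθ², so CV = 1/√k.
CV = 0.79, hence k = 1/CV² = 1.6.
Then θ = mean/k = 1600/1.6 = 999.

k ≈ 1.6, θ ≈ 999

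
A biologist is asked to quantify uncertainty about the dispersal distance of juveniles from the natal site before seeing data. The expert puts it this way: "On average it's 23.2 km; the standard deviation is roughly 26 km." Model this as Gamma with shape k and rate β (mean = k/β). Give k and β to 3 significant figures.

For Gamma(k, rate β): mean = k/β, variance = k/β², so CV = 1/√k.
CV = SD/mean = 26/23.2 = 1.121, hence k = 1/CV² = 0.796.
Then β = k/mean = 0.796/23.2 = 0.0343.

k ≈ 0.796, β ≈ 0.0343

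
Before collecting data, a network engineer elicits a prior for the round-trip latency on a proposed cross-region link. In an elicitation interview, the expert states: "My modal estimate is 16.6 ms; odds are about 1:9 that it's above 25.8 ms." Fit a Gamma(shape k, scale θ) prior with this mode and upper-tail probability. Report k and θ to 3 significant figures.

k ≈ 10.6, θ ≈ 1.73

Gamma(k,θ) with k>1 has mode (k−1)θ, so θ = 16.6/(k−1).
Need P(X < 25.8) = 0.9 with θ tied to k this way. Start at k = 2, θ = 16.6: P(X<25.8) ≈ 0.460.
Too low — raise k to concentrate. Iterating converges to k ≈ 10.6.
Then θ = 16.6/(10.6−1) ≈ 1.73.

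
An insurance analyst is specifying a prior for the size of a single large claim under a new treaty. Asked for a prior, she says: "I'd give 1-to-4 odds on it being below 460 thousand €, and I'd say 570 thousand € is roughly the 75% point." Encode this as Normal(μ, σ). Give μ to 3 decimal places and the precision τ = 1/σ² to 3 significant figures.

The p-quantile of Normal(μ,σ) is μ + z_p·σ, with z_{0.2} = -0.8416 and z_{0.75} = 0.6745.
Eliminate σ: μ = (z₂·x₁ − z₁·x₂)/(z₂ − z₁) = (0.6745·460 − (-0.8416)·570)/1.516 = 521.063.
Then σ = (x₂ − x₁)/(z₂ − z₁) = (570 − 460)/1.516 = 72.554.
Precision τ = 1/σ² = 1/72.55² = 0.00019.

μ = 521.063, τ = 0.00019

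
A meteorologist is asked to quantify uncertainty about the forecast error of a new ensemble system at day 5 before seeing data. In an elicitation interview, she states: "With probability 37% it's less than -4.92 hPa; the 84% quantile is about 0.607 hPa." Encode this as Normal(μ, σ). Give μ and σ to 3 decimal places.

μ = -3.537, σ = 4.167

The p-quantile of Normal(μ,σ) is μ + z_p·σ, with z_{0.37} = -0.3319 and z_{0.84} = 0.9945.
Eliminate σ: μ = (z₂·x₁ − z₁·x₂)/(z₂ − z₁) = (0.9945·-4.92 − (-0.3319)·0.607)/1.326 = -3.537.
Then σ = (x₂ − x₁)/(z₂ − z₁) = (0.607 − -4.92)/1.326 = 4.167.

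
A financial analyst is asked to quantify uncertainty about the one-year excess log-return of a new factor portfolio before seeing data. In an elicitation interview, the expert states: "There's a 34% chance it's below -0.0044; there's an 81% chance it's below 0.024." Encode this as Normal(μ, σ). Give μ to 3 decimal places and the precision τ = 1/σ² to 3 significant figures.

For Normal(μ,σ), the p-quantile is μ + z_p·σ. Here z_{0.34} = -0.4125, z_{0.81} = 0.8779.
So -0.0044 = μ − 0.4125σ and 0.024 = μ + 0.8779σ.
Subtracting: σ = (0.024 − -0.0044)/(0.8779 − (-0.4125)) = 0.022.
Then μ = -0.0044 − (-0.4125)·0.022 = 0.005.
Precision τ = 1/σ² = 1/0.02201² = 2060.

μ = 0.005, τ = 2060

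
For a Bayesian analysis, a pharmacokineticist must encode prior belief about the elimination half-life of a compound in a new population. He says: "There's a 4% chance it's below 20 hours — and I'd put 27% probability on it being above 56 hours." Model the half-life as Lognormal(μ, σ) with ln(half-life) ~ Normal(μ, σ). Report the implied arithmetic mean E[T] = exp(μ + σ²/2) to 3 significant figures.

E[T] ≈ 47.1 hours

If T ~ Lognormal(μ,σ) then ln T ~ Normal(μ,σ), so the p-quantile of ln T is μ + z_p·σ.
ln(20) = 2.996 and ln(56) = 4.025; z_{0.04} = -1.751, z_{0.73} = 0.6128.
σ = (4.025 − 2.996)/(0.6128 − (-1.751)) = 0.436.
μ = 2.996 − (-1.751)·0.436 = 3.758.
E[T] = exp(μ + σ²/2) = exp(3.758 + 0.0949) = 47.1 hours.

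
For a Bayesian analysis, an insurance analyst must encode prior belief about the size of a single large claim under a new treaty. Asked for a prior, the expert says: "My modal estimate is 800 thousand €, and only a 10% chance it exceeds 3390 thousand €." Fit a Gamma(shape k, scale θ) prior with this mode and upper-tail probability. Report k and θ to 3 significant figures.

Gamma(k,θ) with k>1 has mode (k−1)θ, so θ = 800/(k−1).
Need P(X < 3390) = 0.9 with θ tied to k this way. Start at k = 2, θ = 800: P(X<3390) ≈ 0.924.
Too high — lower k to spread out. Iterating converges to k ≈ 1.87.
Then θ = 800/(1.87−1) ≈ 916.

k ≈ 1.87, θ ≈ 916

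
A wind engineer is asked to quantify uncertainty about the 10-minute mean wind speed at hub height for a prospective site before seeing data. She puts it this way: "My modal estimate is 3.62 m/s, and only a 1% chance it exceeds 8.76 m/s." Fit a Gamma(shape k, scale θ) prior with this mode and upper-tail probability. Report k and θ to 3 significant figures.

Gamma(k,θ) with k>1 has mode (k−1)θ, so θ = 3.62/(k−1).
Need P(X < 8.76) = 0.99 with θ tied to k this way. Start at k = 2, θ = 3.62: P(X<8.76) ≈ 0.696.
Too low — raise k to concentrate. Iterating converges to k ≈ 7.05.
Then θ = 3.62/(7.05−1) ≈ 0.598.

k ≈ 7.05, θ ≈ 0.598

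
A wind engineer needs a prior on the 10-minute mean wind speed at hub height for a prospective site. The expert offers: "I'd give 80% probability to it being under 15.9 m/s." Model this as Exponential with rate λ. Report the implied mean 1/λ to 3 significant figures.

mean ≈ 9.88 m/s

P(T < 15.9) = 1 − e^(−λ·15.9) = 0.8, so λ = −ln(1−0.8)/15.9 = −ln(0.2)/15.9 = 0.101.
Mean = 1/λ = 9.88 m/s.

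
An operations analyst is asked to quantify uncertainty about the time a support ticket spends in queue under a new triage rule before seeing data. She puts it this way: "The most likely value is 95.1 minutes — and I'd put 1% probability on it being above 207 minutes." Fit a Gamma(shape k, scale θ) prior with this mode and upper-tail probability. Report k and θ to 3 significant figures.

k ≈ 8.99, θ ≈ 11.9

Gamma(k,θ) with k>1 has mode (k−1)θ, so θ = 95.1/(k−1).
Need P(X < 207) = 0.99 with θ tied to k this way. Start at k = 2, θ = 95.1: P(X<207) ≈ 0.640.
Too low — raise k to concentrate. Iterating converges to k ≈ 8.99.
Then θ = 95.1/(8.99−1) ≈ 11.9.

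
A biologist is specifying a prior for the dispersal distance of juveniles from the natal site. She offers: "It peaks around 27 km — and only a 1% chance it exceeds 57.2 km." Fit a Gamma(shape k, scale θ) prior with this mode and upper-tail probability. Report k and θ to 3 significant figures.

Gamma(k,θ) with k>1 has mode (k−1)θ, so θ = 27/(k−1).
Need P(X < 57.2) = 0.99 with θ tied to k this way. Start at k = 2, θ = 27: P(X<57.2) ≈ 0.625.
Too low — raise k to concentrate. Iterating converges to k ≈ 9.62.
Then θ = 27/(9.62−1) ≈ 3.13.

k ≈ 9.62, θ ≈ 3.13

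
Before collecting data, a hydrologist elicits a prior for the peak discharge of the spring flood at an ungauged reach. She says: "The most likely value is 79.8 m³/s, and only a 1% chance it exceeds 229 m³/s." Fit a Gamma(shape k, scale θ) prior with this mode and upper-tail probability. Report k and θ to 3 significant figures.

k ≈ 5.09, θ ≈ 19.5

Gamma(k,θ) with k>1 has mode (k−1)θ, so θ = 79.8/(k−1).
Need P(X < 229) = 0.99 with θ tied to k this way. Start at k = 2, θ = 79.8: P(X<229) ≈ 0.781.
Too low — raise k to concentrate. Iterating converges to k ≈ 5.09.
Then θ = 79.8/(5.09−1) ≈ 19.5.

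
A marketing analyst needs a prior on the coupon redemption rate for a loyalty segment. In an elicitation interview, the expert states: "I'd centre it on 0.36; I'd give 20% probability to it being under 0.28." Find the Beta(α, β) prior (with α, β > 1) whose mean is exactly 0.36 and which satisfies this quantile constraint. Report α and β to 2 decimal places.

With mean 0.36 fixed, write α = 0.36s, β = 0.64s where s = α+β.
Need P(θ < 0.28) = 0.2 under Beta(0.36s, 0.64s). Normal approximation: (q−m)/√(m(1−m)/s) ≈ z_{0.2} = -0.842, so s ≈ 0.36·0.64·(-0.842)²/(0.28−0.36)² = 25.5.
At s = 25.5: P(θ<0.28) ≈ 0.203. Adjusting to match 0.2 gives s ≈ 26.16.
So α = 0.36·26.16 ≈ 9.42, β = 0.64·26.16 ≈ 16.74.

α ≈ 9.42, β ≈ 16.74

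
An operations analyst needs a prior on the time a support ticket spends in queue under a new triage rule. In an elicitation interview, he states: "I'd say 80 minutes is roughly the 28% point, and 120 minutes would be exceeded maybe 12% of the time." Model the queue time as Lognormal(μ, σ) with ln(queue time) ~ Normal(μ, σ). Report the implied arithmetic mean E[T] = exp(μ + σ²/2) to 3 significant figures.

If T ~ Lognormal(μ,σ) then ln T ~ Normal(μ,σ), so the p-quantile of ln T is μ + z_p·σ.
ln(80) = 4.382 and ln(120) = 4.787; z_{0.28} = -0.5828, z_{0.88} = 1.175.
σ = (4.787 − 4.382)/(1.175 − (-0.5828)) = 0.231.
μ = 4.382 − (-0.5828)·0.231 = 4.516.
E[T] = exp(μ + σ²/2) = exp(4.516 + 0.0266) = 94 minutes.

E[T] ≈ 94 minutes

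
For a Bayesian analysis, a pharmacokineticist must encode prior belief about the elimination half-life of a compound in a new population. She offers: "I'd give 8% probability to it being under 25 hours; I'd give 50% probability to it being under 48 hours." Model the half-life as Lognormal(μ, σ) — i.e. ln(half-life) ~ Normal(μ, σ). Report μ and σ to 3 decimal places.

If T ~ Lognormal(μ,σ) then ln T ~ Normal(μ,σ), so the p-quantile of ln T is μ + z_p·σ.
ln(25) = 3.219 and ln(48) = 3.871; z_{0.08} = -1.405, z_{0.5} = 0.
σ = (3.871 − 3.219)/(0 − (-1.405)) = 0.464.
μ = 3.219 − (-1.405)·0.464 = 3.871.

μ ≈ 3.871, σ ≈ 0.464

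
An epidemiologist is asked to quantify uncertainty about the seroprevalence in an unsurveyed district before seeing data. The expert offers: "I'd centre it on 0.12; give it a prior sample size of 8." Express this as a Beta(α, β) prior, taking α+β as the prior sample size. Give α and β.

Under the effective-sample-size interpretation, Beta(α, β) has prior mean α/(α+β) and prior sample size α+β.
So α+β = 8 and α/(α+β) = 0.12, giving α = 0.12·8 = 0.96 and β = 8 − 0.96 = 7.04.

α = 0.96, β = 7.04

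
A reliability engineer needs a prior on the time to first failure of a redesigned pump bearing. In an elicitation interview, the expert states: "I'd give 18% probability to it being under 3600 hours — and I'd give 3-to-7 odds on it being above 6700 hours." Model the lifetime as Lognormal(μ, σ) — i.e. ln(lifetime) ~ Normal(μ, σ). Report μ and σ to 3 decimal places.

μ ≈ 8.584, σ ≈ 0.431

If T ~ Lognormal(μ,σ) then ln T ~ Normal(μ,σ), so the p-quantile of ln T is μ + z_p·σ.
ln(3600) = 8.189 and ln(6700) = 8.81; z_{0.18} = -0.9154, z_{0.7} = 0.5244.
σ = (8.81 − 8.189)/(0.5244 − (-0.9154)) = 0.431.
μ = 8.189 − (-0.9154)·0.431 = 8.584.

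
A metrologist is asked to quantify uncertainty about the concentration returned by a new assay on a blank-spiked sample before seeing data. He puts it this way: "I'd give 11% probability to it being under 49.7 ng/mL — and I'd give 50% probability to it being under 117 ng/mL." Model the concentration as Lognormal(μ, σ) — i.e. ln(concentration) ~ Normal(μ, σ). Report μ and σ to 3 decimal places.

μ ≈ 4.762, σ ≈ 0.698

If T ~ Lognormal(μ,σ) then ln T ~ Normal(μ,σ), so the p-quantile of ln T is μ + z_p·σ.
ln(49.7) = 3.906 and ln(117) = 4.762; z_{0.11} = -1.227, z_{0.5} = 0.
σ = (4.762 − 3.906)/(0 − (-1.227)) = 0.698.
μ = 3.906 − (-1.227)·0.698 = 4.762.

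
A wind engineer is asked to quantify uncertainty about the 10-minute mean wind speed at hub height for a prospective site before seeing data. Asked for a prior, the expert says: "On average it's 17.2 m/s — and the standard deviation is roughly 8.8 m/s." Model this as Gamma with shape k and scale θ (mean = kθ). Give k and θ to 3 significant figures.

k ≈ 3.82, θ ≈ 4.5

For Gamma(k, scale θ): mean = kθ, variance = kθ², so CV = 1/√k.
CV = SD/mean = 8.8/17.2 = 0.5116, hence k = 1/CV² = 3.82.
Then θ = mean/k = 17.2/3.82 = 4.5.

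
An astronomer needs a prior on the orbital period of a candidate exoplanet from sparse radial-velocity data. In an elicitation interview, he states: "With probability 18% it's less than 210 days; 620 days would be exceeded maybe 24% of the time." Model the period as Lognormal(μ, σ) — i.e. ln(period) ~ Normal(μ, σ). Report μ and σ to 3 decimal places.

If T ~ Lognormal(μ,σ) then ln T ~ Normal(μ,σ), so the p-quantile of ln T is μ + z_p·σ.
ln(210) = 5.347 and ln(620) = 6.43; z_{0.18} = -0.9154, z_{0.76} = 0.7063.
σ = (6.43 − 5.347)/(0.7063 − (-0.9154)) = 0.668.
μ = 5.347 − (-0.9154)·0.668 = 5.958.

μ ≈ 5.958, σ ≈ 0.668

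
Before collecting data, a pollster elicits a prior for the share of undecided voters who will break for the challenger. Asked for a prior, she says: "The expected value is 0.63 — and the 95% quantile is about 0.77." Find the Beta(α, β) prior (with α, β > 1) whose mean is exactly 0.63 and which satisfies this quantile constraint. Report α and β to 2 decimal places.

With mean 0.63 fixed, write α = 0.63s, β = 0.37s where s = α+β.
Need P(θ < 0.77) = 0.95 under Beta(0.63s, 0.37s). Normal approximation: (q−m)/√(m(1−m)/s) ≈ z_{0.95} = 1.64, so s ≈ 0.63·0.37·(1.64)²/(0.77−0.63)² = 32.2.
At s = 32.2: P(θ<0.77) ≈ 0.959. Adjusting to match 0.95 gives s ≈ 28.96.
So α = 0.63·28.96 ≈ 18.25, β = 0.37·28.96 ≈ 10.72.

α ≈ 18.25, β ≈ 10.72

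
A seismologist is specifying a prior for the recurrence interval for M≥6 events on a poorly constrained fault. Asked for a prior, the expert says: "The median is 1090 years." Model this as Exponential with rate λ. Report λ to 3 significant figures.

Exponential median = ln 2 / λ, so λ = ln 2 / 1090.0 = 0.000636.

λ ≈ 0.000636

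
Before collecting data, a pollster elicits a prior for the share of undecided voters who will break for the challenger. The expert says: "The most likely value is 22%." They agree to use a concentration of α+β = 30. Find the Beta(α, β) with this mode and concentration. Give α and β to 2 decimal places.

For α,β > 1 the Beta mode is (α−1)/(α+β−2). With α+β = 30, the mode is (α−1)/28.
Set (α−1)/28 = 0.22 → α = 1 + 0.22·28 = 7.16.
β = 30 − α = 22.84.

α = 7.16, β = 22.84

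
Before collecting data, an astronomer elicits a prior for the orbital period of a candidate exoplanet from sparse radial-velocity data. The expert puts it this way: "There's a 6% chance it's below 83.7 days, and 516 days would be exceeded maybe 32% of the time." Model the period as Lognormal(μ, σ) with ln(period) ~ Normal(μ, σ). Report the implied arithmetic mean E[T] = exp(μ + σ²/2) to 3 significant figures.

E[T] ≈ 508 days

If T ~ Lognormal(μ,σ) then ln T ~ Normal(μ,σ), so the p-quantile of ln T is μ + z_p·σ.
ln(83.7) = 4.427 and ln(516) = 6.246; z_{0.06} = -1.555, z_{0.68} = 0.4677.
σ = (6.246 − 4.427)/(0.4677 − (-1.555)) = 0.899.
μ = 4.427 − (-1.555)·0.899 = 5.825.
E[T] = exp(μ + σ²/2) = exp(5.825 + 0.4044) = 508 days.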